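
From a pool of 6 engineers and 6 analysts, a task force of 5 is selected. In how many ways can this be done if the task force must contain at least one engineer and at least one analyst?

Unrestricted: C(12,5) = 792 ways to pick any 5 of the 12.
Selections missing a whole group: no engineers → C(6,5) = 6; no analysts → C(6,5) = 6.
Both groups omitted at once is impossible, so 792 − 12 = 780.

780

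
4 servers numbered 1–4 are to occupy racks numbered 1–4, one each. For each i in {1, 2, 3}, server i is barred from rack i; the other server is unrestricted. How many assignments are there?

11

Let Aᵢ (for i ∈ {1, 2, 3}) be the placements that put server i in its forbidden rack. Any j of these fix j positions, leaving (4−j)! ways to fill the rest, and there are C(3,j) ways to pick which j.
By inclusion–exclusion, the number of valid placements is Σ_{j=0}^{3} (−1)^j C(3,j)·(4−j)!.
Computing: 24 − 18 + 6 − 1 = 11.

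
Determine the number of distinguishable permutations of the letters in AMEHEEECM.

7560

The 9 letters of AMEHEEECM have repeats: E appearing 4 times and M appearing twice.
The number of distinct arrangements is 9!/(4!·2!) = 362880/48 = 7560.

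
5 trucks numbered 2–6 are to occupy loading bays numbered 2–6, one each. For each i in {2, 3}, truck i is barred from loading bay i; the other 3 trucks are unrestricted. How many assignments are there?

Let Aᵢ (for i ∈ {2, 3}) be the placements that put truck i in its forbidden loading bay. Any j of these fix j positions, leaving (5−j)! ways to fill the rest, and there are C(2,j) ways to pick which j.
By inclusion–exclusion, the number of valid placements is Σ_{j=0}^{2} (−1)^j C(2,j)·(5−j)!.
Computing: 120 − 48 + 6 = 78.

78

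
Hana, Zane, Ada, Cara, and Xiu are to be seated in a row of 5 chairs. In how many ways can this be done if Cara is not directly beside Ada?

There are 5! = 120 arrangements in all. If Cara and Ada are adjacent, merging them into one block gives 2·(4)! = 48 arrangements.
So 120 − 48 = 72 arrangements keep them apart.

72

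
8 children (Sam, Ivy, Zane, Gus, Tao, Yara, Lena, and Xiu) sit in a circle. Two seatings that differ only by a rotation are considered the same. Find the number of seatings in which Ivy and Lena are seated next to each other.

1440

Glue Ivy and Lena into a block (2 internal orders). Seating 7 units around a circle gives (6)! arrangements.
So 2 × (6)! = 2 × 720 = 1440.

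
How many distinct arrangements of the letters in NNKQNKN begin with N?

60

With the first slot taken by N, it remains to arrange the other 6 letters (NKQNKN).
Those 6 letters have K appearing twice and N appearing 3 times, giving (6)!/(3!·2!) = 60.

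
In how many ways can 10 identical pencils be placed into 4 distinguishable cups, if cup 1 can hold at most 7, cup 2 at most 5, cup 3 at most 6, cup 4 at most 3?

By stars and bars, unrestricted non-negative solutions to x_1+…+x_4 = 10 number C(10+3,3) = 286.
Subtract solutions that violate a single cap (substitute x_i' = x_i − (cap_i+1)): x_1 ≥ 8 gives C(5,3) = 10; x_2 ≥ 6 gives C(7,3) = 35; x_3 ≥ 7 gives C(6,3) = 20; x_4 ≥ 4 gives C(9,3) = 84. Together 149.
Add back pairs where two caps are both exceeded: 0 + 0 + 0 + 0 + 1 + 0 = 1.
By inclusion–exclusion the count is 286 − 149 + 1 = 138.

138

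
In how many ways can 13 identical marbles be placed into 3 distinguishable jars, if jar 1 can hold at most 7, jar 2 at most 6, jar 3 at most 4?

By stars and bars, unrestricted non-negative solutions to x_1+…+x_3 = 13 number C(13+2,2) = 105.
Subtract solutions that violate a single cap (substitute x_i' = x_i − (cap_i+1)): x_1 ≥ 8 gives C(7,2) = 21; x_2 ≥ 7 gives C(8,2) = 28; x_3 ≥ 5 gives C(10,2) = 45. Together 94.
Add back pairs where two caps are both exceeded: 0 + 1 + 3 = 4.
By inclusion–exclusion the count is 105 − 94 + 4 = 15.

15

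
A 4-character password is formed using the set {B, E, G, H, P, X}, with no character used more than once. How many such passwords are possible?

With no repetition, fill the 4 characters in order: 6 choices, then 5, down to 3.
That product is 6 × 5 × 4 × 3 = 360.

360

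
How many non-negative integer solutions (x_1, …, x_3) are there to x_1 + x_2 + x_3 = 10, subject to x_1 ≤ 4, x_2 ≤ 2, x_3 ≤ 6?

6

Without the upper bounds there are C(12,2) = 66 ways to split 10 among 3 variables.
Subtract solutions that violate a single cap (substitute x_i' = x_i − (cap_i+1)): x_1 ≥ 5 gives C(7,2) = 21; x_2 ≥ 3 gives C(9,2) = 36; x_3 ≥ 7 gives C(5,2) = 10. Together 67.
Add back pairs where two caps are both exceeded: 6 + 0 + 1 = 7.
By inclusion–exclusion the count is 66 − 67 + 7 = 6.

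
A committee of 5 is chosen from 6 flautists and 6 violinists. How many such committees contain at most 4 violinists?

Split by how many violinists are chosen (0 through 4).
Sum: C(6,0)·C(6,5) + C(6,1)·C(6,4) + C(6,2)·C(6,3) + C(6,3)·C(6,2) + C(6,4)·C(6,1) = 6 + 90 + 300 + 300 + 90 = 786.

786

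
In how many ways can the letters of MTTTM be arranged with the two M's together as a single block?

Treat the 2 copies of M as a single block. The multiset to arrange is then {MM, T, T, T}, 4 items in all.
That gives (4)!/(3!) = 4 arrangements.

4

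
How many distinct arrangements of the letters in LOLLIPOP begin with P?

420

With the first slot taken by P, it remains to arrange the other 7 letters (LOLLIOP).
Those 7 letters have L appearing 3 times and O appearing twice, giving (7)!/(3!·2!) = 420.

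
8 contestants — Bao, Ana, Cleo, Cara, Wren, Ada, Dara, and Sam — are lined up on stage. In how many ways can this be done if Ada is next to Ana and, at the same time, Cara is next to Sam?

2880

Treat {Ada,Ana} as one block (2 orders) and {Cara,Sam} as another (2 orders).
That leaves 6 units to arrange: 2 × 2 × 6! = 4 × 720 = 2880.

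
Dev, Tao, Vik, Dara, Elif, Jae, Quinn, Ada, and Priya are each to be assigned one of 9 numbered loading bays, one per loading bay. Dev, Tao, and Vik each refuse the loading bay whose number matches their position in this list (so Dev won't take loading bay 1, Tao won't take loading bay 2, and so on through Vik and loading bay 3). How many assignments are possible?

256320

Let Aᵢ (for i ∈ {1, 2, 3}) be the placements that put person i in their forbidden loading bay. Any j of these fix j positions, leaving (9−j)! ways to fill the rest, and there are C(3,j) ways to pick which j.
By inclusion–exclusion, the number of valid placements is Σ_{j=0}^{3} (−1)^j C(3,j)·(9−j)!.
Computing: 362880 − 120960 + 15120 − 720 = 256320.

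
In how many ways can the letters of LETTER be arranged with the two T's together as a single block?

Treat the 2 copies of T as a single block. The multiset to arrange is then {TT, E, E, L, R}, 5 items in all.
That gives (5)!/(2!) = 60 arrangements.

60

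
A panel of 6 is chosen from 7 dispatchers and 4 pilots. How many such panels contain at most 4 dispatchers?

371

Split by how many dispatchers are chosen (0 through 4).
Sum: C(7,0)·C(4,6) + C(7,1)·C(4,5) + C(7,2)·C(4,4) + C(7,3)·C(4,3) + C(7,4)·C(4,2) = 0 + 0 + 21 + 140 + 210 = 371.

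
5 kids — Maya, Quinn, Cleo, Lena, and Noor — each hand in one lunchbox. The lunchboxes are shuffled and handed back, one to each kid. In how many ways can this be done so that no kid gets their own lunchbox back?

Count assignments avoiding every fixed point. For any j of the 5 kids fixed to their own lunchbox, the other 5−j can be arranged in (5−j)! ways.
By inclusion–exclusion this is Σ_{j=0}^{5} (−1)^j C(5,j)·(5−j)!.
Computing: 120 − 120 + 60 − 20 + 5 − 1 = 44.

44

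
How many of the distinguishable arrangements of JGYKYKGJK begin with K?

2520

With the first slot taken by K, it remains to arrange the other 8 letters (JGYYKGJK).
Those 8 letters have G appearing twice, J appearing twice, K appearing twice, and Y appearing twice, giving (8)!/(2!·2!·2!·2!) = 2520.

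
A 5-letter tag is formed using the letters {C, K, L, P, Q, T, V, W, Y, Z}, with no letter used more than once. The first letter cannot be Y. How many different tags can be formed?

27216

The first letter has 10−1 = 9 choices (anything except Y).
The remaining 4 letters are filled from the other 9 symbols without repetition: 9 × 8 × 7 × 6 = 3024.
Total: 9 × 3024 = 27216.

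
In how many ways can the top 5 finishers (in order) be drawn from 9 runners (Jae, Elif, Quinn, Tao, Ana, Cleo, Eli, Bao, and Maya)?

This is an ordered selection of 5 from 9: P(9,5).
That gives 9 × 8 × 7 × 6 × 5 = 15120.

15120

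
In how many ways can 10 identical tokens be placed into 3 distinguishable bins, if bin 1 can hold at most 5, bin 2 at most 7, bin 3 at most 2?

12

Ignoring the caps, the number of non-negative solutions to x_1+…+x_3 = 10 is C(12,2) = 66.
Subtract solutions that violate a single cap (substitute x_i' = x_i − (cap_i+1)): x_1 ≥ 6 gives C(6,2) = 15; x_2 ≥ 8 gives C(4,2) = 6; x_3 ≥ 3 gives C(9,2) = 36. Together 57.
Add back pairs where two caps are both exceeded: 0 + 3 + 0 = 3.
By inclusion–exclusion the count is 66 − 57 + 3 = 12.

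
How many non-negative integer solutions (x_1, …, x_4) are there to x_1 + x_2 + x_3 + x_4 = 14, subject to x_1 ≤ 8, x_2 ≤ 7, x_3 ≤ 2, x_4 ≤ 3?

54

Ignoring the caps, the number of non-negative solutions to x_1+…+x_4 = 14 is C(17,3) = 680.
Subtract solutions that violate a single cap (substitute x_i' = x_i − (cap_i+1)): x_1 ≥ 9 gives C(8,3) = 56; x_2 ≥ 8 gives C(9,3) = 84; x_3 ≥ 3 gives C(14,3) = 364; x_4 ≥ 4 gives C(13,3) = 286. Together 790.
Add back pairs where two caps are both exceeded: 0 + 10 + 4 + 20 + 10 + 120 = 164.
By inclusion–exclusion the count is 680 − 790 + 164 = 54.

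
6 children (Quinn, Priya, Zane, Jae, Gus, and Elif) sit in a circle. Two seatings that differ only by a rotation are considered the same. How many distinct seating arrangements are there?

120

Around a circle, 6 distinct people have 6!/6 = (5)! = 120 rotationally distinct seatings.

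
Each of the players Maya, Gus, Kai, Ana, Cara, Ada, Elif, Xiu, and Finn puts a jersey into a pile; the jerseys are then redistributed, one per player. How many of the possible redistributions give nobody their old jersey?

This is the derangement count D_9: permutations of 9 items with no fixed point.
By inclusion–exclusion this is Σ_{j=0}^{9} (−1)^j C(9,j)·(9−j)!.
Computing: 362880 − 362880 + 181440 − 60480 + 15120 − 3024 + 504 − 72 + 9 − 1 = 133496.

133496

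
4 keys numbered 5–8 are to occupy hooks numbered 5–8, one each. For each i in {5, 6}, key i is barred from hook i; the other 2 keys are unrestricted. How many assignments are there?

Let Aᵢ (for i ∈ {5, 6}) be the placements that put key i in its forbidden hook. Any j of these fix j positions, leaving (4−j)! ways to fill the rest, and there are C(2,j) ways to pick which j.
By inclusion–exclusion, the number of valid placements is Σ_{j=0}^{2} (−1)^j C(2,j)·(4−j)!.
Computing: 24 − 12 + 2 = 14.

14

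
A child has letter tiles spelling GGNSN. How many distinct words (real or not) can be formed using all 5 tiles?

30

Letter multiplicities in GGNSN: G×2, N×2, S×1.
So there are 5! / (2!·2!) = 30 distinguishable arrangements.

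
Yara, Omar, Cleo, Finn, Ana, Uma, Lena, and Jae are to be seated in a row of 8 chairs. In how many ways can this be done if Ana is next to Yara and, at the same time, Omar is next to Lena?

Treat {Ana,Yara} as one block (2 orders) and {Omar,Lena} as another (2 orders).
That leaves 6 units to arrange: 2 × 2 × 6! = 4 × 720 = 2880.

2880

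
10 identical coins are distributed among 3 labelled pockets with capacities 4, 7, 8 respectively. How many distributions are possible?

36

Without the upper bounds there are C(12,2) = 66 ways to split 10 among 3 pockets.
Subtract solutions that violate a single cap (substitute x_i' = x_i − (cap_i+1)): x_1 ≥ 5 gives C(7,2) = 21; x_2 ≥ 8 gives C(4,2) = 6; x_3 ≥ 9 gives C(3,2) = 3. Together 30.
No two caps can be exceeded simultaneously, so the pair terms are all 0.
By inclusion–exclusion the count is 66 − 30 + 0 = 36.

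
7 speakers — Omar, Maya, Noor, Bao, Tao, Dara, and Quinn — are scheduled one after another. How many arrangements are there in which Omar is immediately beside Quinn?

1440

Place the 5 others and the Omar-Quinn pair as 6 objects in a line; the pair has 2 internal arrangements.
So the count is 2·(6)! = 1440.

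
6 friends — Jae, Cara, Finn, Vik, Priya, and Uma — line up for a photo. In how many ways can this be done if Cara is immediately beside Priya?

240

Glue Cara and Priya into one block (2 internal orders), leaving 5 units to arrange in a row.
That gives 2 × 5! = 2 × 120 = 240.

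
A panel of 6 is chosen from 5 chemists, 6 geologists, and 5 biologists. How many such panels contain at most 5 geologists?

Split by how many geologists are chosen (0 through 5).
Sum: C(6,0)·C(10,6) + C(6,1)·C(10,5) + C(6,2)·C(10,4) + C(6,3)·C(10,3) + C(6,4)·C(10,2) + C(6,5)·C(10,1) = 210 + 1512 + 3150 + 2400 + 675 + 60 = 8007.

8007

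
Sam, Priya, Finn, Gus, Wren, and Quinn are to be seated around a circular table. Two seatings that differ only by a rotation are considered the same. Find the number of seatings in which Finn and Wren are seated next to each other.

Treat {Finn, Wren} as one unit (2 internal orders) and seat the resulting 5 units around the table: (4)! circular arrangements.
So 2 × (4)! = 2 × 24 = 48.

48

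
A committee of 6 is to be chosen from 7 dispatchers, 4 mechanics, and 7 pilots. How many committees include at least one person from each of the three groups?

With no constraint there are C(18,6) = 18564 possible selections.
Subtract selections that omit an entire group: no dispatchers → C(11,6) = 462; no mechanics → C(14,6) = 3003; no pilots → C(11,6) = 462.
Add back selections omitting two groups (i.e. drawn from a single group): C(7,6) + C(4,6) + C(7,6) = 14.
By inclusion–exclusion: 18564 − 3927 + 14 = 14651.

14651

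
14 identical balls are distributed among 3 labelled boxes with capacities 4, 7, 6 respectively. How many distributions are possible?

10

Ignoring the caps, the number of non-negative solutions to x_1+…+x_3 = 14 is C(16,2) = 120.
Subtract solutions that violate a single cap (substitute x_i' = x_i − (cap_i+1)): x_1 ≥ 5 gives C(11,2) = 55; x_2 ≥ 8 gives C(8,2) = 28; x_3 ≥ 7 gives C(9,2) = 36. Together 119.
Add back pairs where two caps are both exceeded: 3 + 6 + 0 = 9.
By inclusion–exclusion the count is 120 − 119 + 9 = 10.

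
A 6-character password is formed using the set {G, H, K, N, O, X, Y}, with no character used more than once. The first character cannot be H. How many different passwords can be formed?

4320

The first character has 7−1 = 6 choices (anything except H).
The remaining 5 characters are filled from the other 6 symbols without repetition: 6 × 5 × 4 × 3 × 2 = 720.
Total: 6 × 720 = 4320.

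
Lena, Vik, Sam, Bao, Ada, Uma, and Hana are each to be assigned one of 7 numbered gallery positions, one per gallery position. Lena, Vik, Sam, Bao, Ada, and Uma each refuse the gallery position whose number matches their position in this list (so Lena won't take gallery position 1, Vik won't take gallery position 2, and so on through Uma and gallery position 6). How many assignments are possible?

Let Aᵢ (for 1 ≤ i ≤ 6) be the placements that put person i in their forbidden gallery position. Any j of these fix j positions, leaving (7−j)! ways to fill the rest, and there are C(6,j) ways to pick which j.
By inclusion–exclusion, the number of valid placements is Σ_{j=0}^{6} (−1)^j C(6,j)·(7−j)!.
Computing: 5040 − 4320 + 1800 − 480 + 90 − 12 + 1 = 2119.

2119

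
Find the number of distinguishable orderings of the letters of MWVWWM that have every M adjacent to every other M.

Treat the 2 copies of M as a single block. The multiset to arrange is then {MM, V, W, W, W}, 5 items in all.
That gives (5)!/(3!) = 20 arrangements.

20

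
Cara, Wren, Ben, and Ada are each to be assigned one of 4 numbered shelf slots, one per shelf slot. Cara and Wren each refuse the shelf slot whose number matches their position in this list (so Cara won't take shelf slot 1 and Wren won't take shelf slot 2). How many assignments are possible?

Let Aᵢ (for i ∈ {1, 2}) be the placements that put person i in their forbidden shelf slot. Any j of these fix j positions, leaving (4−j)! ways to fill the rest, and there are C(2,j) ways to pick which j.
By inclusion–exclusion, the number of valid placements is Σ_{j=0}^{2} (−1)^j C(2,j)·(4−j)!.
Computing: 24 − 12 + 2 = 14.

14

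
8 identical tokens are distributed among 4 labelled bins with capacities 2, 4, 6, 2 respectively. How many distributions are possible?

41

Without the upper bounds there are C(11,3) = 165 ways to split 8 among 4 bins.
Subtract solutions that violate a single cap (substitute x_i' = x_i − (cap_i+1)): x_1 ≥ 3 gives C(8,3) = 56; x_2 ≥ 5 gives C(6,3) = 20; x_3 ≥ 7 gives C(4,3) = 4; x_4 ≥ 3 gives C(8,3) = 56. Together 136.
Add back pairs where two caps are both exceeded: 1 + 0 + 10 + 0 + 1 + 0 = 12.
By inclusion–exclusion the count is 165 − 136 + 12 = 41.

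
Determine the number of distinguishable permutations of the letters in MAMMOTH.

840

Letter multiplicities in MAMMOTH: A×1, H×1, M×3, O×1, T×1.
Dividing 7! = 5040 by 3! = 6 for the repeated letters gives 840.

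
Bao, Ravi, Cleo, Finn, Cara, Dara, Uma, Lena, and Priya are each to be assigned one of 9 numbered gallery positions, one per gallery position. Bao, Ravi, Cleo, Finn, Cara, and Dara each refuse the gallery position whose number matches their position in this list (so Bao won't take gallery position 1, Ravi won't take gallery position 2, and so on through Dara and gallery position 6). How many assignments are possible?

Let Aᵢ (for 1 ≤ i ≤ 6) be the placements that put person i in their forbidden gallery position. Any j of these fix j positions, leaving (9−j)! ways to fill the rest, and there are C(6,j) ways to pick which j.
By inclusion–exclusion, the number of valid placements is Σ_{j=0}^{6} (−1)^j C(6,j)·(9−j)!.
Computing: 362880 − 241920 + 75600 − 14400 + 1800 − 144 + 6 = 183822.

183822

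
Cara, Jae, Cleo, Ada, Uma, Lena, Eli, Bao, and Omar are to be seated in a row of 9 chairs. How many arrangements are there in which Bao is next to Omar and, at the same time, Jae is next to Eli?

20160

Treat {Bao,Omar} as one block (2 orders) and {Jae,Eli} as another (2 orders).
That leaves 7 units to arrange: 2 × 2 × 7! = 4 × 5040 = 20160.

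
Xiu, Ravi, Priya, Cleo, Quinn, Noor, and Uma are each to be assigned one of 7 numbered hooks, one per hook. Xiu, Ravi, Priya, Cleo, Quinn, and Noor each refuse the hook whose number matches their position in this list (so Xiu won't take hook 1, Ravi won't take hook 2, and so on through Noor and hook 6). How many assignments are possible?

Let Aᵢ (for 1 ≤ i ≤ 6) be the placements that put person i in their forbidden hook. Any j of these fix j positions, leaving (7−j)! ways to fill the rest, and there are C(6,j) ways to pick which j.
By inclusion–exclusion, the number of valid placements is Σ_{j=0}^{6} (−1)^j C(6,j)·(7−j)!.
Computing: 5040 − 4320 + 1800 − 480 + 90 − 12 + 1 = 2119.

2119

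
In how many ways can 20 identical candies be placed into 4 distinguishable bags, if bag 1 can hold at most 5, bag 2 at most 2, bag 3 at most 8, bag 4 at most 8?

19

By stars and bars, unrestricted non-negative solutions to x_1+…+x_4 = 20 number C(20+3,3) = 1771.
Subtract solutions that violate a single cap (substitute x_i' = x_i − (cap_i+1)): x_1 ≥ 6 gives C(17,3) = 680; x_2 ≥ 3 gives C(20,3) = 1140; x_3 ≥ 9 gives C(14,3) = 364; x_4 ≥ 9 gives C(14,3) = 364. Together 2548.
Add back pairs where two caps are both exceeded: 364 + 56 + 56 + 165 + 165 + 10 = 816.
Subtract triples: 10 + 10 + 0 + 0 = 20.
By inclusion–exclusion the count is 1771 − 2548 + 816 − 20 = 19.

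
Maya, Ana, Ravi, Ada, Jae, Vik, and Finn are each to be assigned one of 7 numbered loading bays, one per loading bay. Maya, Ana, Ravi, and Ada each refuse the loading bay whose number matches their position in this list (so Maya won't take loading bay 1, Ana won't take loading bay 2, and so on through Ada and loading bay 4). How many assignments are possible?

Let Aᵢ (for 1 ≤ i ≤ 4) be the placements that put person i in their forbidden loading bay. Any j of these fix j positions, leaving (7−j)! ways to fill the rest, and there are C(4,j) ways to pick which j.
By inclusion–exclusion, the number of valid placements is Σ_{j=0}^{4} (−1)^j C(4,j)·(7−j)!.
Computing: 5040 − 2880 + 720 − 96 + 6 = 2790.

2790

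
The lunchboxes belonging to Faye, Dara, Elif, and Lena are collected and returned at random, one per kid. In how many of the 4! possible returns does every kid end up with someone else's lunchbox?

Count assignments avoiding every fixed point. For any j of the 4 kids fixed to their own lunchbox, the other 4−j can be arranged in (4−j)! ways.
By inclusion–exclusion this is Σ_{j=0}^{4} (−1)^j C(4,j)·(4−j)!.
Computing: 24 − 24 + 12 − 4 + 1 = 9.

9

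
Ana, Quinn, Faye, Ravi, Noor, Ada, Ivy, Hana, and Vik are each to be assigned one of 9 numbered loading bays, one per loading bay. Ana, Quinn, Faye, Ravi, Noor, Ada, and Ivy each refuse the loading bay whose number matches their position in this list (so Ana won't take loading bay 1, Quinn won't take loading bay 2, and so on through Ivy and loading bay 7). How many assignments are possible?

Let Aᵢ (for 1 ≤ i ≤ 7) be the placements that put person i in their forbidden loading bay. Any j of these fix j positions, leaving (9−j)! ways to fill the rest, and there are C(7,j) ways to pick which j.
By inclusion–exclusion, the number of valid placements is Σ_{j=0}^{7} (−1)^j C(7,j)·(9−j)!.
Computing: 362880 − 282240 + 105840 − 25200 + 4200 − 504 + 42 − 2 = 165016.

165016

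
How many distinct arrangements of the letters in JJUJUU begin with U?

With the first slot taken by U, it remains to arrange the other 5 letters (JJJUU).
Those 5 letters have J appearing 3 times and U appearing twice, giving (5)!/(3!·2!) = 10.

10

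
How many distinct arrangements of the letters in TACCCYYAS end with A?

3360

Fix A in the last position and arrange the remaining 8 letters.
Those 8 letters have C appearing 3 times and Y appearing twice, giving (8)!/(3!·2!) = 3360.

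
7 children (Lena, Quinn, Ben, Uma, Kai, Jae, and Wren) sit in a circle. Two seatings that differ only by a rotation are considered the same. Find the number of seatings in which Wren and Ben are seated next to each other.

240

Treat {Wren, Ben} as one unit (2 internal orders) and seat the resulting 6 units around the table: (5)! circular arrangements.
So 2 × (5)! = 2 × 120 = 240.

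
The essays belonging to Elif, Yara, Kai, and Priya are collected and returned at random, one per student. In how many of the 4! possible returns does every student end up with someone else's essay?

9

Let Aᵢ be the assignments in which student i gets their own essay. We want the size of the complement of A₁∪…∪A_4.
By inclusion–exclusion this is Σ_{j=0}^{4} (−1)^j C(4,j)·(4−j)!.
Computing: 24 − 24 + 12 − 4 + 1 = 9.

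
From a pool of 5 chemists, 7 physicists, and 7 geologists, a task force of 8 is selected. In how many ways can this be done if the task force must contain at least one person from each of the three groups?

Total 8-person selections from all 19: C(19,8) = 75582.
Subtract selections that omit an entire group: no chemists → C(14,8) = 3003; no physicists → C(12,8) = 495; no geologists → C(12,8) = 495.
Add back selections omitting two groups (i.e. drawn from a single group): C(5,8) + C(7,8) + C(7,8) = 0.
By inclusion–exclusion: 75582 − 3993 + 0 = 71589.

71589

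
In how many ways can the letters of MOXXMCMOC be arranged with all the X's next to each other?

1680

Treat the 2 copies of X as a single block. The multiset to arrange is then {XX, C, C, M, M, M, O, O}, 8 items in all.
That gives (8)!/(3!·2!·2!) = 1680 arrangements.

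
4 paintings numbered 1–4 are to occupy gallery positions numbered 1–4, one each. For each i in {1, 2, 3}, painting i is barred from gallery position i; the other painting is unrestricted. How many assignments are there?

Let Aᵢ (for i ∈ {1, 2, 3}) be the placements that put painting i in its forbidden gallery position. Any j of these fix j positions, leaving (4−j)! ways to fill the rest, and there are C(3,j) ways to pick which j.
By inclusion–exclusion, the number of valid placements is Σ_{j=0}^{3} (−1)^j C(3,j)·(4−j)!.
Computing: 24 − 18 + 6 − 1 = 11.

11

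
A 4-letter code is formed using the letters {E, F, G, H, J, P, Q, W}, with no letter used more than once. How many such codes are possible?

Choose and order 4 of the 8 symbols: the first letter has 8 options, the next 7, then 6, 5.
That product is 8 × 7 × 6 × 5 = 1680.

1680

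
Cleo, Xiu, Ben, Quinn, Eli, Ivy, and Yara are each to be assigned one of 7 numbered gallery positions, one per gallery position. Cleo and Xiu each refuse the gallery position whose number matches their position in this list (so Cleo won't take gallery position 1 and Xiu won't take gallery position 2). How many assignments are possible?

3720

Let Aᵢ (for i ∈ {1, 2}) be the placements that put person i in their forbidden gallery position. Any j of these fix j positions, leaving (7−j)! ways to fill the rest, and there are C(2,j) ways to pick which j.
By inclusion–exclusion, the number of valid placements is Σ_{j=0}^{2} (−1)^j C(2,j)·(7−j)!.
Computing: 5040 − 1440 + 120 = 3720.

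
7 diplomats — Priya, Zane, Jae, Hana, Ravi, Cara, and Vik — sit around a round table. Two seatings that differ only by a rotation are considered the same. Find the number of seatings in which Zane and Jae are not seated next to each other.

480

Without the restriction there are (6)! = 720 seatings.
Seatings with Zane beside Jae: treat them as a block with 2 internal orders, giving 2 × (5)! = 240.
Subtracting, 720 − 240 = 480.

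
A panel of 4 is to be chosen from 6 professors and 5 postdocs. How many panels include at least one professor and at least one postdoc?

Unrestricted: C(11,4) = 330 ways to pick any 4 of the 11.
Selections missing a whole group: no professors → C(5,4) = 5; no postdocs → C(6,4) = 15.
Both groups omitted at once is impossible, so 330 − 20 = 310.

310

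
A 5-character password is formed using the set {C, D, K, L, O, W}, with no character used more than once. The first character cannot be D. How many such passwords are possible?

600

The first character has 6−1 = 5 choices (anything except D).
The remaining 4 characters are filled from the other 5 symbols without repetition: 5 × 4 × 3 × 2 = 120.
Total: 5 × 120 = 600.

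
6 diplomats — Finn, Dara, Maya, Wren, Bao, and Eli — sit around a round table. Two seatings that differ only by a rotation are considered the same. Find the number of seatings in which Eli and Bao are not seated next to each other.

All circular seatings of 6 people number (5)! = 120.
Those with Eli next to Bao: fuse the pair into one unit and seat 5 units around a circle — 2·(4)! = 48.
Subtracting, 120 − 48 = 72.

72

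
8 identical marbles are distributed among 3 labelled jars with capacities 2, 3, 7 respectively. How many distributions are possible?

11

Ignoring the caps, the number of non-negative solutions to x_1+…+x_3 = 8 is C(10,2) = 45.
Subtract solutions that violate a single cap (substitute x_i' = x_i − (cap_i+1)): x_1 ≥ 3 gives C(7,2) = 21; x_2 ≥ 4 gives C(6,2) = 15; x_3 ≥ 8 gives C(2,2) = 1. Together 37.
Add back pairs where two caps are both exceeded: 3 + 0 + 0 = 3.
By inclusion–exclusion the count is 45 − 37 + 3 = 11.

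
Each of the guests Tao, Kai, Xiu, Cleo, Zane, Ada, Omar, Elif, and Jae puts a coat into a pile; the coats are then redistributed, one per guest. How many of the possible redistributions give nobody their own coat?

133496

Count assignments avoiding every fixed point. For any j of the 9 guests fixed to their own coat, the other 9−j can be arranged in (9−j)! ways.
By inclusion–exclusion this is Σ_{j=0}^{9} (−1)^j C(9,j)·(9−j)!.
Computing: 362880 − 362880 + 181440 − 60480 + 15120 − 3024 + 504 − 72 + 9 − 1 = 133496.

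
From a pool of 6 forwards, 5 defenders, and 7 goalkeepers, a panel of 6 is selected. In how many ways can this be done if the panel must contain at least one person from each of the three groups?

Total 6-person selections from all 18: C(18,6) = 18564.
Subtract selections that omit an entire group: no forwards → C(12,6) = 924; no defenders → C(13,6) = 1716; no goalkeepers → C(11,6) = 462.
Add back selections omitting two groups (i.e. drawn from a single group): C(6,6) + C(5,6) + C(7,6) = 8.
By inclusion–exclusion: 18564 − 3102 + 8 = 15470.

15470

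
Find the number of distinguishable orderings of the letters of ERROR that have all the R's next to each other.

6

Treat the 3 copies of R as a single block. The multiset to arrange is then {RRR, E, O}, 3 items in all.
All 3 items are distinct, so there are (3)! = 6 arrangements.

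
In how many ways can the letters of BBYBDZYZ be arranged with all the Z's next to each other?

Treat the 2 copies of Z as a single block. The multiset to arrange is then {ZZ, B, B, B, D, Y, Y}, 7 items in all.
That gives (7)!/(3!·2!) = 420 arrangements.

420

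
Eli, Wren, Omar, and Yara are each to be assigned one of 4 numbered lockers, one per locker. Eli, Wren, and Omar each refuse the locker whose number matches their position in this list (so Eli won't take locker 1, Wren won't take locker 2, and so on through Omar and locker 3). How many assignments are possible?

11

Let Aᵢ (for i ∈ {1, 2, 3}) be the placements that put person i in their forbidden locker. Any j of these fix j positions, leaving (4−j)! ways to fill the rest, and there are C(3,j) ways to pick which j.
By inclusion–exclusion, the number of valid placements is Σ_{j=0}^{3} (−1)^j C(3,j)·(4−j)!.
Computing: 24 − 18 + 6 − 1 = 11.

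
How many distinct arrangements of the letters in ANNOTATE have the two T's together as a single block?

Treat the 2 copies of T as a single block. The multiset to arrange is then {TT, A, A, E, N, N, O}, 7 items in all.
That gives (7)!/(2!·2!) = 1260 arrangements.

1260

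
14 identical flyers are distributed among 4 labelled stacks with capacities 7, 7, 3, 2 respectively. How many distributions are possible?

Ignoring the caps, the number of non-negative solutions to x_1+…+x_4 = 14 is C(17,3) = 680.
Subtract solutions that violate a single cap (substitute x_i' = x_i − (cap_i+1)): x_1 ≥ 8 gives C(9,3) = 84; x_2 ≥ 8 gives C(9,3) = 84; x_3 ≥ 4 gives C(13,3) = 286; x_4 ≥ 3 gives C(14,3) = 364. Together 818.
Add back pairs where two caps are both exceeded: 0 + 10 + 20 + 10 + 20 + 120 = 180.
By inclusion–exclusion the count is 680 − 818 + 180 = 42.

42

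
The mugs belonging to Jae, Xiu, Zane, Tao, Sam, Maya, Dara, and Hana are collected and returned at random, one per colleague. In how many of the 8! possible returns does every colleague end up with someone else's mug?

14833

Count assignments avoiding every fixed point. For any j of the 8 colleagues fixed to their own mug, the other 8−j can be arranged in (8−j)! ways.
By inclusion–exclusion this is Σ_{j=0}^{8} (−1)^j C(8,j)·(8−j)!.
Computing: 40320 − 40320 + 20160 − 6720 + 1680 − 336 + 56 − 8 + 1 = 14833.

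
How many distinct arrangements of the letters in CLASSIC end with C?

With the last slot taken by C, it remains to arrange the other 6 letters (LASSIC).
Those 6 letters have S appearing twice, giving (6)!/(2!) = 360.

360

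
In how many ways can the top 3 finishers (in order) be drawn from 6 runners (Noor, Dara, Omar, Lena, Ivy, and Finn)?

There are 6 choices for 1st place, 5 for 2nd, and 4 for 3rd.
That gives 6 × 5 × 4 = 120.

120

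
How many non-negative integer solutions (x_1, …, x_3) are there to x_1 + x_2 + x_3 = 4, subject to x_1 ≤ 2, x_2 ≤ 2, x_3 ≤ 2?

Ignoring the caps, the number of non-negative solutions to x_1+…+x_3 = 4 is C(6,2) = 15.
Subtract solutions that violate a single cap (substitute x_i' = x_i − (cap_i+1)): x_1 ≥ 3 gives C(3,2) = 3; x_2 ≥ 3 gives C(3,2) = 3; x_3 ≥ 3 gives C(3,2) = 3. Together 9.
No two caps can be exceeded simultaneously, so the pair terms are all 0.
By inclusion–exclusion the count is 15 − 9 + 0 = 6.

6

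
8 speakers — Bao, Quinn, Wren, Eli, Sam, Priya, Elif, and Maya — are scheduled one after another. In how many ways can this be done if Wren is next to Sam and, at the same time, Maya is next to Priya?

Treat {Wren,Sam} as one block (2 orders) and {Maya,Priya} as another (2 orders).
That leaves 6 units to arrange: 2 × 2 × 6! = 4 × 720 = 2880.

2880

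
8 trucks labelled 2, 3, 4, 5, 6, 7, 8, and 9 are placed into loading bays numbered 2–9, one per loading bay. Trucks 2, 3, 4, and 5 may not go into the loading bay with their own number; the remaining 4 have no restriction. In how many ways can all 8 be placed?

Let Aᵢ (for 2 ≤ i ≤ 5) be the placements that put truck i in its forbidden loading bay. Any j of these fix j positions, leaving (8−j)! ways to fill the rest, and there are C(4,j) ways to pick which j.
By inclusion–exclusion, the number of valid placements is Σ_{j=0}^{4} (−1)^j C(4,j)·(8−j)!.
Computing: 40320 − 20160 + 4320 − 480 + 24 = 24024.

24024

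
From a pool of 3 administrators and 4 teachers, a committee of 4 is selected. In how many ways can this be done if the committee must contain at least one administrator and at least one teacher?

34

With no constraint there are C(7,4) = 35 possible selections.
Subtract selections that omit an entire group: no administrators → C(4,4) = 1; no teachers → C(3,4) = 0.
Both groups omitted at once is impossible, so 35 − 1 = 34.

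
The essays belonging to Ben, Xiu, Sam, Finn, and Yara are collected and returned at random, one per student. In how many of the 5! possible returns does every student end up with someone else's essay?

Let Aᵢ be the assignments in which student i gets their own essay. We want the size of the complement of A₁∪…∪A_5.
By inclusion–exclusion this is Σ_{j=0}^{5} (−1)^j C(5,j)·(5−j)!.
Computing: 120 − 120 + 60 − 20 + 5 − 1 = 44.

44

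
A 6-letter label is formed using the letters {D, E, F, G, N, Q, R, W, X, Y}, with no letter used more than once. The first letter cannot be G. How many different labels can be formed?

136080

The first letter has 10−1 = 9 choices (anything except G).
The remaining 5 letters are filled from the other 9 symbols without repetition: 9 × 8 × 7 × 6 × 5 = 15120.
Total: 9 × 15120 = 136080.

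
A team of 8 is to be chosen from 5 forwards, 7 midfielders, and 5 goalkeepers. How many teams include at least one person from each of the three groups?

With no constraint there are C(17,8) = 24310 possible selections.
Selections missing a whole group: no forwards → C(12,8) = 495; no midfielders → C(10,8) = 45; no goalkeepers → C(12,8) = 495.
Add back selections omitting two groups (i.e. drawn from a single group): C(5,8) + C(7,8) + C(5,8) = 0.
By inclusion–exclusion: 24310 − 1035 + 0 = 23275.

23275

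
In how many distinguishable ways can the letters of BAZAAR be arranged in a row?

BAZAAR has 6 letters with A appearing 3 times.
Dividing 6! = 720 by 3! = 6 for the repeated letters gives 120.

120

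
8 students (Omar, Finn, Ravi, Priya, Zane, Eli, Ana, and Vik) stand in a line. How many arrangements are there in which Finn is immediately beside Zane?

10080

Place the 6 others and the Finn-Zane pair as 7 objects in a line; the pair has 2 internal arrangements.
So the count is 2·(7)! = 10080.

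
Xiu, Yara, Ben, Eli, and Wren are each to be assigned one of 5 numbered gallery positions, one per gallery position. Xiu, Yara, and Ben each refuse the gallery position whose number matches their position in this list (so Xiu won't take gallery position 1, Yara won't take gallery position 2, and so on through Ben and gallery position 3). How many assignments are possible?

Let Aᵢ (for i ∈ {1, 2, 3}) be the placements that put person i in their forbidden gallery position. Any j of these fix j positions, leaving (5−j)! ways to fill the rest, and there are C(3,j) ways to pick which j.
By inclusion–exclusion, the number of valid placements is Σ_{j=0}^{3} (−1)^j C(3,j)·(5−j)!.
Computing: 120 − 72 + 18 − 2 = 64.

64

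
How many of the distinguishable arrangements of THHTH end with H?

6

Fix H in the last position and arrange the remaining 4 letters.
Those 4 letters have H appearing twice and T appearing twice, giving (4)!/(2!·2!) = 6.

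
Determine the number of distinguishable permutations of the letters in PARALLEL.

3360

The 8 letters of PARALLEL have repeats: A appearing twice and L appearing 3 times.
Dividing 8! = 40320 by 3!·2! = 12 for the repeated letters gives 3360.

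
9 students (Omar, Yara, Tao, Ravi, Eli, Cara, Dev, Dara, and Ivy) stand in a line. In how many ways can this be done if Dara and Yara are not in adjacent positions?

There are 9! = 362880 arrangements in all. If Dara and Yara are adjacent, merging them into one block gives 2·(8)! = 80640 arrangements.
So 362880 − 80640 = 282240 arrangements keep them apart.

282240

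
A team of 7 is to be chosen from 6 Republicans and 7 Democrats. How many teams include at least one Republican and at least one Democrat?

Unrestricted: C(13,7) = 1716 ways to pick any 7 of the 13.
Selections missing a whole group: no Republicans → C(7,7) = 1; no Democrats → C(6,7) = 0.
Both groups omitted at once is impossible, so 1716 − 1 = 1715.

1715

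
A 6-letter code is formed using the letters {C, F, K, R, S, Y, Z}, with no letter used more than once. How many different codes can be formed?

5040

This is a permutation of 6 out of 7: P(7,6) = 7!/1!.
7 × 6 × 5 × 4 × 3 × 2 = 5040.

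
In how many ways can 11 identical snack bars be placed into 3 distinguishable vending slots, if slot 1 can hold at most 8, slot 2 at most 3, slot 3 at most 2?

Without the upper bounds there are C(13,2) = 78 ways to split 11 among 3 vending slots.
Subtract solutions that violate a single cap (substitute x_i' = x_i − (cap_i+1)): x_1 ≥ 9 gives C(4,2) = 6; x_2 ≥ 4 gives C(9,2) = 36; x_3 ≥ 3 gives C(10,2) = 45. Together 87.
Add back pairs where two caps are both exceeded: 0 + 0 + 15 = 15.
By inclusion–exclusion the count is 78 − 87 + 15 = 6.

6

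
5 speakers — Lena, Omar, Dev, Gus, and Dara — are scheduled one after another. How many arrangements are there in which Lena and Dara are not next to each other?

There are 5! = 120 arrangements in all. If Lena and Dara are adjacent, merging them into one block gives 2·(4)! = 48 arrangements.
Complementary counting: 120 − 48 = 72.

72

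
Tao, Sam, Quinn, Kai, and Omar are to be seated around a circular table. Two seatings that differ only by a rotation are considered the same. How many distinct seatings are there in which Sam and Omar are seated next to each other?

12

Treat {Sam, Omar} as one unit (2 internal orders) and seat the resulting 4 units around the table: (3)! circular arrangements.
So 2 × (3)! = 2 × 6 = 12.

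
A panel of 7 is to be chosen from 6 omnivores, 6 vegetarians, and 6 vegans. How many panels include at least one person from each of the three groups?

29448

Total 7-person selections from all 18: C(18,7) = 31824.
Subtract selections that omit an entire group: no omnivores → C(12,7) = 792; no vegetarians → C(12,7) = 792; no vegans → C(12,7) = 792.
Add back selections omitting two groups (i.e. drawn from a single group): C(6,7) + C(6,7) + C(6,7) = 0.
By inclusion–exclusion: 31824 − 2376 + 0 = 29448.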